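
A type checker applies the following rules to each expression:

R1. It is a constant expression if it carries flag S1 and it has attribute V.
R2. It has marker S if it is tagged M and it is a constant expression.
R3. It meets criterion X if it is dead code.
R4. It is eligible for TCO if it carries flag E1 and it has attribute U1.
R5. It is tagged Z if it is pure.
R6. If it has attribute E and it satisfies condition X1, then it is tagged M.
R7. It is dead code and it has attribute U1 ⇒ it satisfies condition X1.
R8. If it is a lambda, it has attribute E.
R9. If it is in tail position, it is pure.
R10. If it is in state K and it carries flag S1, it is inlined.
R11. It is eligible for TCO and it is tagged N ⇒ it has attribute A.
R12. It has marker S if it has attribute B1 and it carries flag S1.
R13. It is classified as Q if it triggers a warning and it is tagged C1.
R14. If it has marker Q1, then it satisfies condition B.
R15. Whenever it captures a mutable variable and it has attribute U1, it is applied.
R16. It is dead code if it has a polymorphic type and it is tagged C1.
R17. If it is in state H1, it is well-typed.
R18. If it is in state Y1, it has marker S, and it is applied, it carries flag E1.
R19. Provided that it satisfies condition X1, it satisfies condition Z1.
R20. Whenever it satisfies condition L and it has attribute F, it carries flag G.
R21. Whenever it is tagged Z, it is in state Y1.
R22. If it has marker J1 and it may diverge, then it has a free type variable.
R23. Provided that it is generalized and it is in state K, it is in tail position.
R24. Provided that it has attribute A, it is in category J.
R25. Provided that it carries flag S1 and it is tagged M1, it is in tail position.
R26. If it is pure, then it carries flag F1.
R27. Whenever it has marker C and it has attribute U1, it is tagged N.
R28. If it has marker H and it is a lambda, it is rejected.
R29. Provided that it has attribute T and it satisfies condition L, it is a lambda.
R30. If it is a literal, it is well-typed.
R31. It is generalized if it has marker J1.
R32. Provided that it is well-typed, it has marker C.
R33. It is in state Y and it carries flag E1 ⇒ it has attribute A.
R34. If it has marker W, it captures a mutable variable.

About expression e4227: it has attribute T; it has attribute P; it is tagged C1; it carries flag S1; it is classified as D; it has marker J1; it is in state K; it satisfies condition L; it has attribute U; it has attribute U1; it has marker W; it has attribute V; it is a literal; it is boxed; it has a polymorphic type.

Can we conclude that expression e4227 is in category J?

Yes

By R1 (it carries flag S1, it has attribute V): it is a constant expression.
By R16 (it has a polymorphic type, it is tagged C1): it is dead code.
By R29 (it has attribute T, it satisfies condition L): it is a lambda.
By R30 (it is a literal): it is well-typed.
By R31 (it has marker J1): it is generalized.
By R32 (it is well-typed): it has marker C.
By R34 (it has marker W): it captures a mutable variable.
By R7 (it is dead code, it has attribute U1): it satisfies condition X1.
By R8 (it is a lambda): it has attribute E.
By R15 (it captures a mutable variable, it has attribute U1): it is applied.
By R23 (it is generalized, it is in state K): it is in tail position.
By R27 (it has marker C, it has attribute U1): it is tagged N.
By R6 (it has attribute E, it satisfies condition X1): it is tagged M.
By R9 (it is in tail position): it is pure.
By R2 (it is tagged M, it is a constant expression): it has marker S.
By R5 (it is pure): it is tagged Z.
By R21 (it is tagged Z): it is in state Y1.
By R18 (it is in state Y1, it has marker S, it is applied): it carries flag E1.
By R4 (it carries flag E1, it has attribute U1): it is eligible for TCO.
By R11 (it is eligible for TCO, it is tagged N): it has attribute A.
By R24 (it has attribute A): it is in category J.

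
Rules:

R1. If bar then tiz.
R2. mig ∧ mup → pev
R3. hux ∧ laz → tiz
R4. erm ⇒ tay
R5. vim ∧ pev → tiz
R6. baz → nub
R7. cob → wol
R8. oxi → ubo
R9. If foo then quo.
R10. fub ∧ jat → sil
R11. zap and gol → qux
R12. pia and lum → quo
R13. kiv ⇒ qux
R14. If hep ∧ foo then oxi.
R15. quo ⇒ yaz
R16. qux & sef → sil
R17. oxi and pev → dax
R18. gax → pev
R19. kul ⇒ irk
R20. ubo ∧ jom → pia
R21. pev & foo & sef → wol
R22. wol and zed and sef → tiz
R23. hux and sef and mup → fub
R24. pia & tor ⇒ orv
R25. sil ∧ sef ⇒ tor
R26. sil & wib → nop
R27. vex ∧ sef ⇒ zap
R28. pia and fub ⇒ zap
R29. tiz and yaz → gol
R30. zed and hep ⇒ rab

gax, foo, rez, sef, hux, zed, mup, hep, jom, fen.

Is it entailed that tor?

Yes

quo  (by R9: foo)
oxi  (by R14: hep, foo)
yaz  (by R15: quo)
pev  (by R18: gax)
wol  (by R21: pev, foo, sef)
tiz  (by R22: wol, zed, sef)
fub  (by R23: hux, sef, mup)
gol  (by R29: tiz, yaz)
ubo  (by R8: oxi)
pia  (by R20: ubo, jom)
zap  (by R28: pia, fub)
qux  (by R11: zap, gol)
sil  (by R16: qux, sef)
tor  (by R25: sil, sef)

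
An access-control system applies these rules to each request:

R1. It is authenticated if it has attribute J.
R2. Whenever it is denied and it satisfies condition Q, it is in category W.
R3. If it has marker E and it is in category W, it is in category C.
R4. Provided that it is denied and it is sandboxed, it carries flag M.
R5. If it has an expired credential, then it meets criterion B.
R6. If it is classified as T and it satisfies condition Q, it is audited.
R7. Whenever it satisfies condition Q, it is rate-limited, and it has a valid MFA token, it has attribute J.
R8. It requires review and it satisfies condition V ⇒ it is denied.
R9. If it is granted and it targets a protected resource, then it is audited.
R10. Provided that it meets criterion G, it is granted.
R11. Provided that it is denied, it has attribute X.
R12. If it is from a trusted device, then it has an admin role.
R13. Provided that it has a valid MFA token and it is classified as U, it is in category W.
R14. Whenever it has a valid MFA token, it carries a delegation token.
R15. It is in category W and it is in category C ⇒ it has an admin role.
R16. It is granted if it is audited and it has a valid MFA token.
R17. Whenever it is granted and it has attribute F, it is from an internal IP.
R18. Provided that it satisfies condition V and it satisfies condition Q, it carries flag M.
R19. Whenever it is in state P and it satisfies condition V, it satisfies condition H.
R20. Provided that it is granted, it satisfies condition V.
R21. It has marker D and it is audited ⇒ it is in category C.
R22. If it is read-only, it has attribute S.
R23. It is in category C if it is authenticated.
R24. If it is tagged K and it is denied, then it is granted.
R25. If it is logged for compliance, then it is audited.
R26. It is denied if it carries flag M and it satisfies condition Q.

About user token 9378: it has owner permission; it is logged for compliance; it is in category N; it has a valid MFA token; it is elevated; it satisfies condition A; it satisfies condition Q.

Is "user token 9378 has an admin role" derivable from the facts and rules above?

No

Forward chaining from the given facts derives: carries a delegation token, is audited, is granted, satisfies condition V, carries flag M, is denied, is in category W, has attribute X.
Rules concluding "it has an admin role": R12 needs "it is from a trusted device"; R15 needs "it is in category C" — none of these are established.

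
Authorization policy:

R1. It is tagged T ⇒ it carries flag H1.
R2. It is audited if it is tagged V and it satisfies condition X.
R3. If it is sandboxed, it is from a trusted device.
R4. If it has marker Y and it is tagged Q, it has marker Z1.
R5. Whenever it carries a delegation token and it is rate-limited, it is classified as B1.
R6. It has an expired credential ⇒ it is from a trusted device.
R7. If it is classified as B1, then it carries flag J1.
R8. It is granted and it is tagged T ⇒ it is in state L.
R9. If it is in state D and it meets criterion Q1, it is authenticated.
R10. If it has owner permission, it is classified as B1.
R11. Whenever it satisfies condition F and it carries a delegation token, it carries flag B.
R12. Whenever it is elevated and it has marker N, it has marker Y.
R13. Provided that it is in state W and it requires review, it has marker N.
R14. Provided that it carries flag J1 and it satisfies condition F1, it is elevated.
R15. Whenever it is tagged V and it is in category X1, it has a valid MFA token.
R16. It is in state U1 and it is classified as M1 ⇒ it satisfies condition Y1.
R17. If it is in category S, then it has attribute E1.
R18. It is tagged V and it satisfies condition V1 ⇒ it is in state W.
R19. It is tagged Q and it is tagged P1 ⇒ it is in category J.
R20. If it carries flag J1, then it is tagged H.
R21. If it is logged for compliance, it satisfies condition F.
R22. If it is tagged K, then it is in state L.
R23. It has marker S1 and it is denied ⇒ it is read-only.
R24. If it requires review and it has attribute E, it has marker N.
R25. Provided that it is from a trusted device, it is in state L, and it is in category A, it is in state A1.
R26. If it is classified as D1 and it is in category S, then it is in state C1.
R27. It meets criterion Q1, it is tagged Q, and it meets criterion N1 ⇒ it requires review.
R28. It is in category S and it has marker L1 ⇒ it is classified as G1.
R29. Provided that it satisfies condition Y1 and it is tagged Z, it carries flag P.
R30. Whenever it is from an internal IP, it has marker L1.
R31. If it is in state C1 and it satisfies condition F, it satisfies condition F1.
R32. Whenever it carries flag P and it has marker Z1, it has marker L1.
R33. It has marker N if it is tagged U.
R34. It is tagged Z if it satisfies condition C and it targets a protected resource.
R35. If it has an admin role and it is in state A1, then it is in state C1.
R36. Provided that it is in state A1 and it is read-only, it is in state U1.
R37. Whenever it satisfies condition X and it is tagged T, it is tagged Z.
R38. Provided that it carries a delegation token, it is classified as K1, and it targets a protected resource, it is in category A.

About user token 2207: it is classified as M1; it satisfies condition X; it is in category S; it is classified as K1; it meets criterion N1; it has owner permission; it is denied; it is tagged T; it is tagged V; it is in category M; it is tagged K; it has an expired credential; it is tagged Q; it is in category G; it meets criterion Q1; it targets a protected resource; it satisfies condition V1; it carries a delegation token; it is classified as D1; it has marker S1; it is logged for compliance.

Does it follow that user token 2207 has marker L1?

By R6 (it has an expired credential): it is from a trusted device.
By R10 (it has owner permission): it is classified as B1.
By R18 (it is tagged V, it satisfies condition V1): it is in state W.
By R21 (it is logged for compliance): it satisfies condition F.
By R22 (it is tagged K): it is in state L.
By R23 (it has marker S1, it is denied): it is read-only.
By R26 (it is classified as D1, it is in category S): it is in state C1.
By R27 (it meets criterion Q1, it is tagged Q, it meets criterion N1): it requires review.
By R31 (it is in state C1, it satisfies condition F): it satisfies condition F1.
By R37 (it satisfies condition X, it is tagged T): it is tagged Z.
By R38 (it carries a delegation token, it is classified as K1, it targets a protected resource): it is in category A.
By R7 (it is classified as B1): it carries flag J1.
By R13 (it is in state W, it requires review): it has marker N.
By R14 (it carries flag J1, it satisfies condition F1): it is elevated.
By R25 (it is from a trusted device, it is in state L, it is in category A): it is in state A1.
By R36 (it is in state A1, it is read-only): it is in state U1.
By R12 (it is elevated, it has marker N): it has marker Y.
By R16 (it is in state U1, it is classified as M1): it satisfies condition Y1.
By R29 (it satisfies condition Y1, it is tagged Z): it carries flag P.
By R4 (it has marker Y, it is tagged Q): it has marker Z1.
By R32 (it carries flag P, it has marker Z1): it has marker L1.

Yes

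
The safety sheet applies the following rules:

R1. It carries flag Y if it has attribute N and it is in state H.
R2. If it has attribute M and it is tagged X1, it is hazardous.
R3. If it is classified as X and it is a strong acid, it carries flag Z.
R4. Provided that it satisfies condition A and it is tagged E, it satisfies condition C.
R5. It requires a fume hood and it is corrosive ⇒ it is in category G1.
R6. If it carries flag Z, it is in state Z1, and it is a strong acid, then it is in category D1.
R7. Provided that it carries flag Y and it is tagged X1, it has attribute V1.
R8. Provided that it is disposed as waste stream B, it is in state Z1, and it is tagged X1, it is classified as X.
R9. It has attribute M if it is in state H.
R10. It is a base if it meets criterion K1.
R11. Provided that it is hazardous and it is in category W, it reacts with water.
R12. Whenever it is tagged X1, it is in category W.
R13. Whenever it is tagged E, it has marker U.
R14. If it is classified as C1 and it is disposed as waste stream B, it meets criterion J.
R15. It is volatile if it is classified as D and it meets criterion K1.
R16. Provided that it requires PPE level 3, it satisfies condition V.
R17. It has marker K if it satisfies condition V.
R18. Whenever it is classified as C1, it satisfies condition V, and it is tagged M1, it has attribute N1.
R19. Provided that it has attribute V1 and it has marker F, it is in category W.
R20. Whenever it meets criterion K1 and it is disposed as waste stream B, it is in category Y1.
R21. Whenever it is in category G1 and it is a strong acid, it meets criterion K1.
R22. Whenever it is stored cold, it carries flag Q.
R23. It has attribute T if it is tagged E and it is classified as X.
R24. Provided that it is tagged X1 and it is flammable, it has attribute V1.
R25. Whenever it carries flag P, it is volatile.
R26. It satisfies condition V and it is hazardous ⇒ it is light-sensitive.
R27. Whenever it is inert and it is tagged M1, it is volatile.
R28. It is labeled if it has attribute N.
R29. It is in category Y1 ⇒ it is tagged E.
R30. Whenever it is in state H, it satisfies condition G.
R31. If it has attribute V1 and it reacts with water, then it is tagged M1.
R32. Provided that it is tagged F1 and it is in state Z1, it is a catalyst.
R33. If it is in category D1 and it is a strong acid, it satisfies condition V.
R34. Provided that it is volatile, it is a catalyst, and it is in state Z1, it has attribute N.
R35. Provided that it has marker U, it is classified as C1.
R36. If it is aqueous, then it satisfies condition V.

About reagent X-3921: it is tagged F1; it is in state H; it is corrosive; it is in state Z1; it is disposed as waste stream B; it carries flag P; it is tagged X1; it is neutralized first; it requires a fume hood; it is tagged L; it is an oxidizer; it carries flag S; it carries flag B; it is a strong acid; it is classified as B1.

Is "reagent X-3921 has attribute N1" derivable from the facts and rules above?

By R5 (it requires a fume hood, it is corrosive): it is in category G1.
By R8 (it is disposed as waste stream B, it is in state Z1, it is tagged X1): it is classified as X.
By R9 (it is in state H): it has attribute M.
By R12 (it is tagged X1): it is in category W.
By R21 (it is in category G1, it is a strong acid): it meets criterion K1.
By R25 (it carries flag P): it is volatile.
By R32 (it is tagged F1, it is in state Z1): it is a catalyst.
By R34 (it is volatile, it is a catalyst, it is in state Z1): it has attribute N.
By R1 (it has attribute N, it is in state H): it carries flag Y.
By R2 (it has attribute M, it is tagged X1): it is hazardous.
By R3 (it is classified as X, it is a strong acid): it carries flag Z.
By R6 (it carries flag Z, it is in state Z1, it is a strong acid): it is in category D1.
By R7 (it carries flag Y, it is tagged X1): it has attribute V1.
By R11 (it is hazardous, it is in category W): it reacts with water.
By R20 (it meets criterion K1, it is disposed as waste stream B): it is in category Y1.
By R29 (it is in category Y1): it is tagged E.
By R31 (it has attribute V1, it reacts with water): it is tagged M1.
By R33 (it is in category D1, it is a strong acid): it satisfies condition V.
By R13 (it is tagged E): it has marker U.
By R35 (it has marker U): it is classified as C1.
By R18 (it is classified as C1, it satisfies condition V, it is tagged M1): it has attribute N1.

Yes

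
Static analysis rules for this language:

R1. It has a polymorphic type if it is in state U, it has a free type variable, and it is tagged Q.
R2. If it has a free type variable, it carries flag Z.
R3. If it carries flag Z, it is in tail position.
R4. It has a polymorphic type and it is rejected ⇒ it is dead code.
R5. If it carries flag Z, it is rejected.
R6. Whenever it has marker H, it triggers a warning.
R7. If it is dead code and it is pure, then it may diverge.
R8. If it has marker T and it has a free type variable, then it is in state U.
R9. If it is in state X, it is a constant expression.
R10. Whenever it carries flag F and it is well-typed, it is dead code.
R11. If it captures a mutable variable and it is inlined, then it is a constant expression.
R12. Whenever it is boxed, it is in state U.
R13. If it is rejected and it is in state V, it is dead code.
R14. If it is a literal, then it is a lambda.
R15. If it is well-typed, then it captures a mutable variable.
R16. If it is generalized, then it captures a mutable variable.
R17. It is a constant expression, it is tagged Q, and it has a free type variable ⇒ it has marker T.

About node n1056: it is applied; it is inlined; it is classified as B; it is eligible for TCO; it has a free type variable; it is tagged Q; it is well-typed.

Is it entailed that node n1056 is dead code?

Yes

By R2 (it has a free type variable): it carries flag Z.
By R5 (it carries flag Z): it is rejected.
By R15 (it is well-typed): it captures a mutable variable.
By R11 (it captures a mutable variable, it is inlined): it is a constant expression.
By R17 (it is a constant expression, it is tagged Q, it has a free type variable): it has marker T.
By R8 (it has marker T, it has a free type variable): it is in state U.
By R1 (it is in state U, it has a free type variable, it is tagged Q): it has a polymorphic type.
By R4 (it has a polymorphic type, it is rejected): it is dead code.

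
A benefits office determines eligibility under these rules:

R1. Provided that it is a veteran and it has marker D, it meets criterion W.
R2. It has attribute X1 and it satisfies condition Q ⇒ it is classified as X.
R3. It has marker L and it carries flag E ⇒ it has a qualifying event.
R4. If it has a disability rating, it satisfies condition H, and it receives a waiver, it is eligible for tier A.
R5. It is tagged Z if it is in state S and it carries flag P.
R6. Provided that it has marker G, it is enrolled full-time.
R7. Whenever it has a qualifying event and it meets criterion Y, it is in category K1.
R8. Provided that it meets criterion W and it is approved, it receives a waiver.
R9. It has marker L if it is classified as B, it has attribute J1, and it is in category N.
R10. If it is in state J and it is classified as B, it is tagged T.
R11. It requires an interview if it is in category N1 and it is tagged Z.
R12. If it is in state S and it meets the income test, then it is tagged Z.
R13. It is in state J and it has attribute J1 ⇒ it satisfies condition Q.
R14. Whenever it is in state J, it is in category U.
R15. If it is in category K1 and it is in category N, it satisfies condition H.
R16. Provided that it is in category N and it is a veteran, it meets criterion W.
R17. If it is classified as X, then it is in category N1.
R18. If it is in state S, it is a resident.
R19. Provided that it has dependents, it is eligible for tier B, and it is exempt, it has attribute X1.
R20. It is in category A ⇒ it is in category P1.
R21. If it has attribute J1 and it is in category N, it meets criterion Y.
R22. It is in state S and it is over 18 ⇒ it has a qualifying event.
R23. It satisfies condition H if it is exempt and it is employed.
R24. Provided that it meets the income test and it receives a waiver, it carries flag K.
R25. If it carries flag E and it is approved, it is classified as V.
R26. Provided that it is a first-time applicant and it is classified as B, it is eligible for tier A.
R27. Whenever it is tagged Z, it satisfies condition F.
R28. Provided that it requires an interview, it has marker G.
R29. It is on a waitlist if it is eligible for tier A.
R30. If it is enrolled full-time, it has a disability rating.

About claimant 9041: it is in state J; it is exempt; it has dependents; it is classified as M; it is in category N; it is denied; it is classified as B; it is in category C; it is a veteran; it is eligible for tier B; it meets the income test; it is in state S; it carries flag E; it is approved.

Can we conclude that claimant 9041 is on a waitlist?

No

Forward chaining from the given facts derives: is tagged T, is tagged Z, is in category U, meets criterion W, is a resident, has attribute X1, is classified as V, satisfies condition F, receives a waiver, carries flag K.
The only rule concluding "it is on a waitlist" is R29, which needs "it is eligible for tier A"; that is never established.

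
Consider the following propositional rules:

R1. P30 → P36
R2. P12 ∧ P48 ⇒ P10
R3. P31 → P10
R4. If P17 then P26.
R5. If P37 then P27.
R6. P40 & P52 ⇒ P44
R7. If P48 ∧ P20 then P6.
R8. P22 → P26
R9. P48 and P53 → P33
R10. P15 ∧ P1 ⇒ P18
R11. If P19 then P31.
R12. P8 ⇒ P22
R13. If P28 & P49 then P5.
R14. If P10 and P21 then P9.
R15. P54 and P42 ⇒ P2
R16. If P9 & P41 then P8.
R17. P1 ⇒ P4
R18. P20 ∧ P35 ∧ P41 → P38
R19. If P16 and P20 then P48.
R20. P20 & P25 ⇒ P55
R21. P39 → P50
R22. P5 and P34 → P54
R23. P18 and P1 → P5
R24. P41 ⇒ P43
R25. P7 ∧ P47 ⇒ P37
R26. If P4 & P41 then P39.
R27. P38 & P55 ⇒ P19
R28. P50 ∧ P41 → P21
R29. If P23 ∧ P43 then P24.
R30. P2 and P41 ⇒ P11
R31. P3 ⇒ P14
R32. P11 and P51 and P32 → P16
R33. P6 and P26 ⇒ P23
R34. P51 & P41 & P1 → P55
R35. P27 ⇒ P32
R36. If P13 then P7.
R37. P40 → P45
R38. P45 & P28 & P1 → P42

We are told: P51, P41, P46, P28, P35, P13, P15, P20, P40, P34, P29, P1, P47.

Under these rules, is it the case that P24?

P18  (by R10: P15, P1)
P4  (by R17: P1)
P38  (by R18: P20, P35, P41)
P5  (by R23: P18, P1)
P43  (by R24: P41)
P39  (by R26: P4, P41)
P55  (by R34: P51, P41, P1)
P7  (by R36: P13)
P45  (by R37: P40)
P42  (by R38: P45, P28, P1)
P50  (by R21: P39)
P54  (by R22: P5, P34)
P37  (by R25: P7, P47)
P19  (by R27: P38, P55)
P21  (by R28: P50, P41)
P27  (by R5: P37)
P31  (by R11: P19)
P2  (by R15: P54, P42)
P11  (by R30: P2, P41)
P32  (by R35: P27)
P10  (by R3: P31)
P9  (by R14: P10, P21)
P8  (by R16: P9, P41)
P16  (by R32: P11, P51, P32)
P22  (by R12: P8)
P48  (by R19: P16, P20)
P6  (by R7: P48, P20)
P26  (by R8: P22)
P23  (by R33: P6, P26)
P24  (by R29: P23, P43)

Yes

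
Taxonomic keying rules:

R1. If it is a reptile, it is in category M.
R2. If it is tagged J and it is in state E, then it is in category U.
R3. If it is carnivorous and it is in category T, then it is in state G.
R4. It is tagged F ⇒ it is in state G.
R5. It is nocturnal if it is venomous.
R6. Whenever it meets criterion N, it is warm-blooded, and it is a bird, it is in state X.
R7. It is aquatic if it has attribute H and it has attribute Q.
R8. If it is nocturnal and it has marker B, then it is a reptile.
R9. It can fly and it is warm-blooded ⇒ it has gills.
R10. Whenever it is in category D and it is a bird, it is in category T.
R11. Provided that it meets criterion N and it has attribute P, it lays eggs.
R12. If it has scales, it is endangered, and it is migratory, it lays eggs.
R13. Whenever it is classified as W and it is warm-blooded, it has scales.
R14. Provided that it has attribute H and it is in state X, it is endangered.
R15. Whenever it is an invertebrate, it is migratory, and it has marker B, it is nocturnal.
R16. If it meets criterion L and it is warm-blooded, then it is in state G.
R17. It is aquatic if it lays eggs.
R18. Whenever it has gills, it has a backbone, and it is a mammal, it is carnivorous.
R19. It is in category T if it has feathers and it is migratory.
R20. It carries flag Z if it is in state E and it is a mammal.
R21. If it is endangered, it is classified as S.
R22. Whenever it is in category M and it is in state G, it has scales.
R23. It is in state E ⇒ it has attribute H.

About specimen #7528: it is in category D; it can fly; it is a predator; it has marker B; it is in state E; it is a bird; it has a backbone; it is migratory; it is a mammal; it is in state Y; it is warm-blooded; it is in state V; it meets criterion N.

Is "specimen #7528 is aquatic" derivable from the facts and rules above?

Forward chaining from the given facts derives: is in state X, has gills, is in category T, is carnivorous, carries flag Z, has attribute H, is in state G, is endangered, is classified as S.
Rules concluding "it is aquatic": R7 needs "it has attribute Q"; R17 needs "it lays eggs" — none of these are established.

No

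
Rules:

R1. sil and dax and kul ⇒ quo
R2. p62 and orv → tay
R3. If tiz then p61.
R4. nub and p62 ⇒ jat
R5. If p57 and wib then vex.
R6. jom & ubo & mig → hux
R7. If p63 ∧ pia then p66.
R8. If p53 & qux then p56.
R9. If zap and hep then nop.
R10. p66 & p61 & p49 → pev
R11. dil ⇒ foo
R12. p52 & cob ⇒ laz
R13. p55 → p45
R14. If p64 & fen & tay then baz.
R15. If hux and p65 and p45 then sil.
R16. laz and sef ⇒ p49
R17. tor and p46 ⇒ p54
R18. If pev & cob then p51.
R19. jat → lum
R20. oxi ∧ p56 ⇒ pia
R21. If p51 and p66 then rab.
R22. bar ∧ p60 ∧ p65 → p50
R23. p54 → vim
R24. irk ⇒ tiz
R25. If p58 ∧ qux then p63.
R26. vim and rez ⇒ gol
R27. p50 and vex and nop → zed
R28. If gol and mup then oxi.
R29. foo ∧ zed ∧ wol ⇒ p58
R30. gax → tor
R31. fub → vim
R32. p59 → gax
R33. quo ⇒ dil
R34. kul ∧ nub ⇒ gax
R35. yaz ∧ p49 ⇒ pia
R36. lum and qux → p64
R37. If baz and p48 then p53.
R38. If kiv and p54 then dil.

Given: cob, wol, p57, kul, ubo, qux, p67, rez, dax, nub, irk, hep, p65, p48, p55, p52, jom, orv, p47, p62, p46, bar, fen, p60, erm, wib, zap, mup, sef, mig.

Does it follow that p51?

Yes

tay  (by R2: p62, orv)
jat  (by R4: nub, p62)
vex  (by R5: p57, wib)
hux  (by R6: jom, ubo, mig)
nop  (by R9: zap, hep)
laz  (by R12: p52, cob)
p45  (by R13: p55)
sil  (by R15: hux, p65, p45)
p49  (by R16: laz, sef)
lum  (by R19: jat)
p50  (by R22: bar, p60, p65)
tiz  (by R24: irk)
zed  (by R27: p50, vex, nop)
gax  (by R34: kul, nub)
p64  (by R36: lum, qux)
quo  (by R1: sil, dax, kul)
p61  (by R3: tiz)
baz  (by R14: p64, fen, tay)
tor  (by R30: gax)
dil  (by R33: quo)
p53  (by R37: baz, p48)
p56  (by R8: p53, qux)
foo  (by R11: dil)
p54  (by R17: tor, p46)
vim  (by R23: p54)
gol  (by R26: vim, rez)
oxi  (by R28: gol, mup)
p58  (by R29: foo, zed, wol)
pia  (by R20: oxi, p56)
p63  (by R25: p58, qux)
p66  (by R7: p63, pia)
pev  (by R10: p66, p61, p49)
p51  (by R18: pev, cob)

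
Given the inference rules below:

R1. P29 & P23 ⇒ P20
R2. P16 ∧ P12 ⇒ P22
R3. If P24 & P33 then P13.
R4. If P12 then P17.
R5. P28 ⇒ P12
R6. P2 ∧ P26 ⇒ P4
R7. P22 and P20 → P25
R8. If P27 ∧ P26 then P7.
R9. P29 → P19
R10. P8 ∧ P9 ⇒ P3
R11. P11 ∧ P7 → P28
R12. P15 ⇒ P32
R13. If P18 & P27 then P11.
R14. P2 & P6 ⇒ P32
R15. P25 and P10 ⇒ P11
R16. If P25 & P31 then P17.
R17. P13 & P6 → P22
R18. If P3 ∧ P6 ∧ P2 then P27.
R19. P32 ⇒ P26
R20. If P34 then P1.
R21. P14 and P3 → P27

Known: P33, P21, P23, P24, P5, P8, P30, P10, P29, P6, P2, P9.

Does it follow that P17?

P20  (by R1: P29, P23)
P13  (by R3: P24, P33)
P3  (by R10: P8, P9)
P32  (by R14: P2, P6)
P22  (by R17: P13, P6)
P27  (by R18: P3, P6, P2)
P26  (by R19: P32)
P25  (by R7: P22, P20)
P7  (by R8: P27, P26)
P11  (by R15: P25, P10)
P28  (by R11: P11, P7)
P12  (by R5: P28)
P17  (by R4: P12)

Yes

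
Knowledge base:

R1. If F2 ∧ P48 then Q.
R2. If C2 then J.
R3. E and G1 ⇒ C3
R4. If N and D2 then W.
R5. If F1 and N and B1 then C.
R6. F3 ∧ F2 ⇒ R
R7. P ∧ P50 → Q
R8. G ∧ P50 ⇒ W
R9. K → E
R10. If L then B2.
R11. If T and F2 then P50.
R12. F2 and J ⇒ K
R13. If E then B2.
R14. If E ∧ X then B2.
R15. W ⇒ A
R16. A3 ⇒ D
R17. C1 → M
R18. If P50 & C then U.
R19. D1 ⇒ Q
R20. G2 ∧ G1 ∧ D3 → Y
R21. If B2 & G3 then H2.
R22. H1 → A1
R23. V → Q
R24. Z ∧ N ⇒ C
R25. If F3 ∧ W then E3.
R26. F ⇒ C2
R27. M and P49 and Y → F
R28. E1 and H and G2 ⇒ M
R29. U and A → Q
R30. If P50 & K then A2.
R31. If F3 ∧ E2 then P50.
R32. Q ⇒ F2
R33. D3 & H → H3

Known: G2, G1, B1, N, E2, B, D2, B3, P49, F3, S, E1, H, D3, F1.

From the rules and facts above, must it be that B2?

W  (by R4: N, D2)
C  (by R5: F1, N, B1)
A  (by R15: W)
Y  (by R20: G2, G1, D3)
M  (by R28: E1, H, G2)
P50  (by R31: F3, E2)
U  (by R18: P50, C)
F  (by R27: M, P49, Y)
Q  (by R29: U, A)
F2  (by R32: Q)
C2  (by R26: F)
J  (by R2: C2)
K  (by R12: F2, J)
E  (by R9: K)
B2  (by R13: E)

Yes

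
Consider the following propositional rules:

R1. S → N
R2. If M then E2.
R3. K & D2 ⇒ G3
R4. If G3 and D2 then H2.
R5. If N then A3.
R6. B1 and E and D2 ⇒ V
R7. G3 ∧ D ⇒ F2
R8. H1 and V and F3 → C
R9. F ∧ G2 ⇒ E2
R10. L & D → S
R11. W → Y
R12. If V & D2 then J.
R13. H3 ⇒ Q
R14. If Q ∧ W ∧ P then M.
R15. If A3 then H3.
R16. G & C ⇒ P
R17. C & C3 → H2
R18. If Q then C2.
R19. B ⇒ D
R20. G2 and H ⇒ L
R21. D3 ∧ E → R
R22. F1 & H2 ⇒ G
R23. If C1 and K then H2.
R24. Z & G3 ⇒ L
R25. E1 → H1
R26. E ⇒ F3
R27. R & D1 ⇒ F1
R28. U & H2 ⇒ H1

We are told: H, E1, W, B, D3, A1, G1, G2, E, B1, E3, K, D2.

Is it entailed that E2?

Forward chaining from the given facts derives: G3, H2, V, Y, J, D, L, R, H1, F3, F2, C, S, N, A3, H3, Q, C2.
Rules concluding E2: R2 needs M; R9 needs F — none of these are established.

No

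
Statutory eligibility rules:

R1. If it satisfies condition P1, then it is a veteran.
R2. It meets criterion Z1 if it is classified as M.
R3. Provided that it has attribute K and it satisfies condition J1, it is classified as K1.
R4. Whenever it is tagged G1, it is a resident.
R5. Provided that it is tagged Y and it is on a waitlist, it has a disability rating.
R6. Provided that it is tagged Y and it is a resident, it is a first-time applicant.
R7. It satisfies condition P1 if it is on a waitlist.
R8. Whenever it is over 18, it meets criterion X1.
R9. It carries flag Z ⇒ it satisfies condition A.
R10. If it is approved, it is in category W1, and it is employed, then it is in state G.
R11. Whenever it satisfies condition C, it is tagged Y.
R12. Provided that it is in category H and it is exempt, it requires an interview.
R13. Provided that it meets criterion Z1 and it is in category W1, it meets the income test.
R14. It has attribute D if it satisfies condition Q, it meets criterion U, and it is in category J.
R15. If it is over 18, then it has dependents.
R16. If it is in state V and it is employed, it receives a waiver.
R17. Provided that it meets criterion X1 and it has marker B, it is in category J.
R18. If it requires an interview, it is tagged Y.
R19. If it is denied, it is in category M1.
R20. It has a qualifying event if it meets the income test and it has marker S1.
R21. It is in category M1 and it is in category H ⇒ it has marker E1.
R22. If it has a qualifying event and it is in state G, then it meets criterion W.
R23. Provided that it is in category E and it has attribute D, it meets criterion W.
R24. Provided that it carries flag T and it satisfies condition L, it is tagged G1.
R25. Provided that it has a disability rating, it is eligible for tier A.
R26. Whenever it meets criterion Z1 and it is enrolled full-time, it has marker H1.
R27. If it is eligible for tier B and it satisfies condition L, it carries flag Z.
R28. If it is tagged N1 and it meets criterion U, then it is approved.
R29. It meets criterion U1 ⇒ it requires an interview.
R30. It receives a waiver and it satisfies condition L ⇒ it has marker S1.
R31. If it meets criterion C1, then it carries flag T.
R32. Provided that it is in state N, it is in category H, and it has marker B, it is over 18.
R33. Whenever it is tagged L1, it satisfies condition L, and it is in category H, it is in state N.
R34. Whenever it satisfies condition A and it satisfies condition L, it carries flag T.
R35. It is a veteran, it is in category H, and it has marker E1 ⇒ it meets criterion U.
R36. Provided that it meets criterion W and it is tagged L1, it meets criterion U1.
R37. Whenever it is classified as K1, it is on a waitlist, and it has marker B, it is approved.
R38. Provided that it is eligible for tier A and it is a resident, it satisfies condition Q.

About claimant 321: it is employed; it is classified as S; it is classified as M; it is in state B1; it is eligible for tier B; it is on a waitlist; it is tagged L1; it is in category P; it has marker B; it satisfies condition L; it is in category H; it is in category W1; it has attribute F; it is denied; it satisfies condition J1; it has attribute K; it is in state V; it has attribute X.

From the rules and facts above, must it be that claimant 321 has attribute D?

Yes

By R2 (it is classified as M): it meets criterion Z1.
By R3 (it has attribute K, it satisfies condition J1): it is classified as K1.
By R7 (it is on a waitlist): it satisfies condition P1.
By R13 (it meets criterion Z1, it is in category W1): it meets the income test.
By R16 (it is in state V, it is employed): it receives a waiver.
By R19 (it is denied): it is in category M1.
By R21 (it is in category M1, it is in category H): it has marker E1.
By R27 (it is eligible for tier B, it satisfies condition L): it carries flag Z.
By R30 (it receives a waiver, it satisfies condition L): it has marker S1.
By R33 (it is tagged L1, it satisfies condition L, it is in category H): it is in state N.
By R37 (it is classified as K1, it is on a waitlist, it has marker B): it is approved.
By R1 (it satisfies condition P1): it is a veteran.
By R9 (it carries flag Z): it satisfies condition A.
By R10 (it is approved, it is in category W1, it is employed): it is in state G.
By R20 (it meets the income test, it has marker S1): it has a qualifying event.
By R22 (it has a qualifying event, it is in state G): it meets criterion W.
By R32 (it is in state N, it is in category H, it has marker B): it is over 18.
By R34 (it satisfies condition A, it satisfies condition L): it carries flag T.
By R35 (it is a veteran, it is in category H, it has marker E1): it meets criterion U.
By R36 (it meets criterion W, it is tagged L1): it meets criterion U1.
By R8 (it is over 18): it meets criterion X1.
By R17 (it meets criterion X1, it has marker B): it is in category J.
By R24 (it carries flag T, it satisfies condition L): it is tagged G1.
By R29 (it meets criterion U1): it requires an interview.
By R4 (it is tagged G1): it is a resident.
By R18 (it requires an interview): it is tagged Y.
By R5 (it is tagged Y, it is on a waitlist): it has a disability rating.
By R25 (it has a disability rating): it is eligible for tier A.
By R38 (it is eligible for tier A, it is a resident): it satisfies condition Q.
By R14 (it satisfies condition Q, it meets criterion U, it is in category J): it has attribute D.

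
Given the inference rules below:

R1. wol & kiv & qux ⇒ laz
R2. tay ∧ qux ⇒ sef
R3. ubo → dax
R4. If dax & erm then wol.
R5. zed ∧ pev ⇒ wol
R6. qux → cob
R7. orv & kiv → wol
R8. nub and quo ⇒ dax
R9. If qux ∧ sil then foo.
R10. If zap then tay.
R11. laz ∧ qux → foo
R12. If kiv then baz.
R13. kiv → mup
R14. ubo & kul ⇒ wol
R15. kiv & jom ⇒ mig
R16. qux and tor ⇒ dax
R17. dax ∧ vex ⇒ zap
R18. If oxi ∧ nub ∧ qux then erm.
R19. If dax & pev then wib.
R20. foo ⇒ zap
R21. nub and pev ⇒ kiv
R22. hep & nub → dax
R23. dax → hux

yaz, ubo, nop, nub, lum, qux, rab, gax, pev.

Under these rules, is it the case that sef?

No

Forward chaining from the given facts derives: dax, cob, wib, kiv, hux, baz, mup.
The only rule concluding sef is R2, which needs tay; that is never established.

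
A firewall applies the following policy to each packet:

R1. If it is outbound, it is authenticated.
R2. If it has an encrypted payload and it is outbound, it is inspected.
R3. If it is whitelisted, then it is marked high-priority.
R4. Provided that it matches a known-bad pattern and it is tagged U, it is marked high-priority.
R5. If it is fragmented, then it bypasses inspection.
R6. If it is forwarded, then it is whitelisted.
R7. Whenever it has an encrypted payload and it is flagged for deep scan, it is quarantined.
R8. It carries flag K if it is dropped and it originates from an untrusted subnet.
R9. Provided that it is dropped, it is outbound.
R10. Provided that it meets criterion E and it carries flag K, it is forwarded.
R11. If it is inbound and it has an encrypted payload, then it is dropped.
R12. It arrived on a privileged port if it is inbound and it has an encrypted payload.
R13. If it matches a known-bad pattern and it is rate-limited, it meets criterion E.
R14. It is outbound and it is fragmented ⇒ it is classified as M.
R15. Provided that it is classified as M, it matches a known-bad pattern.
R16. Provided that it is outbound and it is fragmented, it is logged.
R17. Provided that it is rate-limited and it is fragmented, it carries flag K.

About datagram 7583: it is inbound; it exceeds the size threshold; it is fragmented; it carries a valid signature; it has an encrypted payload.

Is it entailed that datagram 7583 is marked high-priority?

No

Forward chaining from the given facts derives: bypasses inspection, is dropped, arrived on a privileged port, is outbound, is classified as M, matches a known-bad pattern, is logged, is authenticated, is inspected.
Rules concluding "it is marked high-priority": R3 needs "it is whitelisted"; R4 needs "it is tagged U" — none of these are established.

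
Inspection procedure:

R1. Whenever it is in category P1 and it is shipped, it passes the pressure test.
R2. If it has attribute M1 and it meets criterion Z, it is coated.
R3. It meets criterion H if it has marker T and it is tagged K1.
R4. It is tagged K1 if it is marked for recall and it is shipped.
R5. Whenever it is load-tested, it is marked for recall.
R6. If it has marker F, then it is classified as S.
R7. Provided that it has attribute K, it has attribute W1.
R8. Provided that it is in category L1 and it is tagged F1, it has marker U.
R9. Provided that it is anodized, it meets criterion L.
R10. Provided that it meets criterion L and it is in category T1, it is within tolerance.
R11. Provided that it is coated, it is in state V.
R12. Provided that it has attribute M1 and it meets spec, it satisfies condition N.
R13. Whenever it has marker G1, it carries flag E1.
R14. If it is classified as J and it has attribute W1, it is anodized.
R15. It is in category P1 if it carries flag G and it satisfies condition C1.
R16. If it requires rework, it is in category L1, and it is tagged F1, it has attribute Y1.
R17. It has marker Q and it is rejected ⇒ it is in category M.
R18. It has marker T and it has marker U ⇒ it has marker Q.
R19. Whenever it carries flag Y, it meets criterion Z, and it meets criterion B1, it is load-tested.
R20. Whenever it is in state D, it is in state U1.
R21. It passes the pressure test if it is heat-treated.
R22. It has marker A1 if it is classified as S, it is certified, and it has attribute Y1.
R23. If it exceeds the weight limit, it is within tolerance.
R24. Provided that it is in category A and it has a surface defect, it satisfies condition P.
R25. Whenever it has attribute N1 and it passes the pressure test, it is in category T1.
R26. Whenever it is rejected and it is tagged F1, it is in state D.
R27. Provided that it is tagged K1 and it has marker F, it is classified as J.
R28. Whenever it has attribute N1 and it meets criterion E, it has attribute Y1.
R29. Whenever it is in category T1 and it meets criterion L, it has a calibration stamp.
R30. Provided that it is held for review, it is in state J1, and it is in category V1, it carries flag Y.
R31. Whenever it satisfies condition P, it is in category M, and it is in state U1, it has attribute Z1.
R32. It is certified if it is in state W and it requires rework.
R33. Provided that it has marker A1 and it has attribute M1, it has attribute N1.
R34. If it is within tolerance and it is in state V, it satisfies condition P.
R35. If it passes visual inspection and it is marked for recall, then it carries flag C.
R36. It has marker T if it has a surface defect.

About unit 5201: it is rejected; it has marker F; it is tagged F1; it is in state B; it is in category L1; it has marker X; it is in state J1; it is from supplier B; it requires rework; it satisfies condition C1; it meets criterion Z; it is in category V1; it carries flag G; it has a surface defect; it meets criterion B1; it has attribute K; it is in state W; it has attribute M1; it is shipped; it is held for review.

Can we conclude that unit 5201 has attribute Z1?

By R2 (it has attribute M1, it meets criterion Z): it is coated.
By R6 (it has marker F): it is classified as S.
By R7 (it has attribute K): it has attribute W1.
By R8 (it is in category L1, it is tagged F1): it has marker U.
By R11 (it is coated): it is in state V.
By R15 (it carries flag G, it satisfies condition C1): it is in category P1.
By R16 (it requires rework, it is in category L1, it is tagged F1): it has attribute Y1.
By R26 (it is rejected, it is tagged F1): it is in state D.
By R30 (it is held for review, it is in state J1, it is in category V1): it carries flag Y.
By R32 (it is in state W, it requires rework): it is certified.
By R36 (it has a surface defect): it has marker T.
By R1 (it is in category P1, it is shipped): it passes the pressure test.
By R18 (it has marker T, it has marker U): it has marker Q.
By R19 (it carries flag Y, it meets criterion Z, it meets criterion B1): it is load-tested.
By R20 (it is in state D): it is in state U1.
By R22 (it is classified as S, it is certified, it has attribute Y1): it has marker A1.
By R33 (it has marker A1, it has attribute M1): it has attribute N1.
By R5 (it is load-tested): it is marked for recall.
By R17 (it has marker Q, it is rejected): it is in category M.
By R25 (it has attribute N1, it passes the pressure test): it is in category T1.
By R4 (it is marked for recall, it is shipped): it is tagged K1.
By R27 (it is tagged K1, it has marker F): it is classified as J.
By R14 (it is classified as J, it has attribute W1): it is anodized.
By R9 (it is anodized): it meets criterion L.
By R10 (it meets criterion L, it is in category T1): it is within tolerance.
By R34 (it is within tolerance, it is in state V): it satisfies condition P.
By R31 (it satisfies condition P, it is in category M, it is in state U1): it has attribute Z1.

Yes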